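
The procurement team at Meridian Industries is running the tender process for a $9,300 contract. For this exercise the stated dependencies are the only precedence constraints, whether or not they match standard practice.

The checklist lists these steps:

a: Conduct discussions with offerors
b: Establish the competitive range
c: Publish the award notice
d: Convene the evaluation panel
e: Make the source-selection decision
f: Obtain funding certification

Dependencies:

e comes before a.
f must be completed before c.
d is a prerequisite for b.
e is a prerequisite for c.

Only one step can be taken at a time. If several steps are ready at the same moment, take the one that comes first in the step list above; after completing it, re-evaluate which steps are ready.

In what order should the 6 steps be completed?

d, b, e, a, f, c

d, e and f have no prerequisites; d is listed earlier, so d is first.
b now also ready, so the ready set is {b, e, f}; b is listed earlier → b.
e and f are both available; e is listed earlier → e.
a now also ready, so the ready set is {a, f}; a is listed earlier → a.
f is the only step now ready → f.
c needed e and f, now all done → c.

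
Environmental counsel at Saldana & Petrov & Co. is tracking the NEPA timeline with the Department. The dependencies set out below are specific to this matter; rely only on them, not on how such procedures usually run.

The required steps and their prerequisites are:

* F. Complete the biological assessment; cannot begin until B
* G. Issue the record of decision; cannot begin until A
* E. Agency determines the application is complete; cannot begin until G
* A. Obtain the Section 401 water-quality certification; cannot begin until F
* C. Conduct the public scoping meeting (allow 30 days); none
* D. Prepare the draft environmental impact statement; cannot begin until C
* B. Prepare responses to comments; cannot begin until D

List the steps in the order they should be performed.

C is the only step with nothing outstanding, so it goes first.
Next only D has its prerequisites met → D.
B is the only step now ready → B.
Next only F has its prerequisites met → F.
A is the only step now ready → A.
G needed A, now all done → G.
That leaves E as the only ready step → E.

C, D, B, F, A, G, E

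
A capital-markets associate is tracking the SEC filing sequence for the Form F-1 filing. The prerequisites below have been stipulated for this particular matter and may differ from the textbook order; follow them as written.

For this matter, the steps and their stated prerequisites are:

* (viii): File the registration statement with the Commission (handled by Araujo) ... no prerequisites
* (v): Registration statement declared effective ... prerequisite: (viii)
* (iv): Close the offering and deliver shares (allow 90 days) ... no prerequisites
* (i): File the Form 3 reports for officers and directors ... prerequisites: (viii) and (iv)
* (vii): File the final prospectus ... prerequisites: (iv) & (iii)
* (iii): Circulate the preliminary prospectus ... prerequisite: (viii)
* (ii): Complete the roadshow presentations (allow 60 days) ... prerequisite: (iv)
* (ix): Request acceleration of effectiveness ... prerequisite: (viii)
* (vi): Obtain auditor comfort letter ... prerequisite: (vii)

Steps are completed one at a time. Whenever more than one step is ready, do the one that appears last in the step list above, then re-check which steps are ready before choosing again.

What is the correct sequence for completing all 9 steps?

(iv), (ii), (viii), (ix), (iii), (vii), (vi), (i), (v)

Nothing is required for (iv) and (viii). (iv) is listed later → (iv) first.
(ii) and (viii) are both available; (ii) is listed later → (ii).
(viii) is the only step now ready → (viii).
Now (ix), (iii), (i) and (v) have their prerequisites met. (ix) is listed later, so (ix) next.
(iii), (i) and (v) are all available; (iii) is listed later → (iii).
(vii) now also ready, so the ready set is {(vii), (i), (v)}; (vii) is listed later → (vii).
Ready: (vi), (i) and (v). (vi) is listed later → (vi).
Ready: (i) and (v). (i) is listed later → (i).
(v) needed (viii), now all done → (v).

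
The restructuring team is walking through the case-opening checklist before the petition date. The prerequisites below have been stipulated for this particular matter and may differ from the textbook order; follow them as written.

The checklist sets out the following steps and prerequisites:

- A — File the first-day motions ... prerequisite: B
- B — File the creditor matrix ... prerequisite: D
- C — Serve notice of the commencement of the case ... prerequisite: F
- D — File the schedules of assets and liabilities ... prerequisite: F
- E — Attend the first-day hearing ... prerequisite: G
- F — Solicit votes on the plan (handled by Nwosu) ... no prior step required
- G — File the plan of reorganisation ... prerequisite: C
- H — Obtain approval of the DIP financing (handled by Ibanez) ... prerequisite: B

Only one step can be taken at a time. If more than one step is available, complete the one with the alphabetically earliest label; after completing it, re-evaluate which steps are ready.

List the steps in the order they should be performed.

F → C → D → B → A → G → E → H

Only F has no prerequisites, so it is first.
Now C and D have their prerequisites met. C has the earlier label, so C next.
Now D and G have their prerequisites met. D has the earlier label, so D next.
Now B and G have their prerequisites met. B has the earlier label, so B next.
A and H now also ready, so the ready set is {A, G, H}; A has the earlier label → A.
Ready: G and H. G has the earlier label → G.
Ready: E and H. E has the earlier label → E.
H is the only step now ready → H.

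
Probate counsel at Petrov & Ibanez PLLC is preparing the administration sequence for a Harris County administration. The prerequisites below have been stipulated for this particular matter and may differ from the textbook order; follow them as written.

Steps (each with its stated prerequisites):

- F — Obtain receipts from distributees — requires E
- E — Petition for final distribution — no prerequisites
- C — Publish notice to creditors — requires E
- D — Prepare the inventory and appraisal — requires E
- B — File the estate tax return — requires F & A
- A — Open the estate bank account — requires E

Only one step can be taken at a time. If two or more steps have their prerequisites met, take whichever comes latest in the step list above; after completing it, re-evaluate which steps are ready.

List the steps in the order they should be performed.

Only E has no prerequisites, so it is first.
A, D, C and F are all available; A is listed later → A.
D, C and F are all available; D is listed later → D.
Now C and F have their prerequisites met. C is listed later, so C next.
F needed E, now all done → F.
That leaves B as the only ready step → B.

E, A, D, C, F, B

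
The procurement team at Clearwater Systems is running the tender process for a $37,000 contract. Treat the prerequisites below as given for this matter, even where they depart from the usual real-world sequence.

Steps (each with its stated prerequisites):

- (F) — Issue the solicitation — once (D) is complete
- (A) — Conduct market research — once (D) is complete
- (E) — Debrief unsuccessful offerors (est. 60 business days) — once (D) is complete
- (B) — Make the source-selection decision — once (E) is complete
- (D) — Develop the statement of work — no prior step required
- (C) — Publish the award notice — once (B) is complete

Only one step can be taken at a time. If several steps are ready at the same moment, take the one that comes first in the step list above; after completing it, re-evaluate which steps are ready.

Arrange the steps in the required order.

Only (D) has no prerequisites, so it is first.
Ready: (F), (A) and (E). (F) is listed earlier → (F).
(A) and (E) are both available; (A) is listed earlier → (A).
(E) is the only step now ready → (E).
(B) needed (E), now all done → (B).
Next only (C) has its prerequisites met → (C).

(D), (F), (A), (E), (B), (C)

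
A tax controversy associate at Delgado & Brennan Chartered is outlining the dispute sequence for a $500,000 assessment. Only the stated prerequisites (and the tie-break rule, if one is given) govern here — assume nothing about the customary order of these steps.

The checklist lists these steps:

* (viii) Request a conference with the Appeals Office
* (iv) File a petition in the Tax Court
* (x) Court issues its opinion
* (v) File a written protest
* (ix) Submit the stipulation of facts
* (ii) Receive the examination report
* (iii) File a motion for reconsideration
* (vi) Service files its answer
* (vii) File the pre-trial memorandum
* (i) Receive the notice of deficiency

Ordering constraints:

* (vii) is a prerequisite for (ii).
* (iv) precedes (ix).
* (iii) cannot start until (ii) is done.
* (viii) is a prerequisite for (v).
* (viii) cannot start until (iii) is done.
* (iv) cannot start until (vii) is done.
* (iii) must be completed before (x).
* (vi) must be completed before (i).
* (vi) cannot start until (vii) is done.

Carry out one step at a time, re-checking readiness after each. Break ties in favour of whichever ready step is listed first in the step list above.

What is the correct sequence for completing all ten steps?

(vii), (iv), (ix), (ii), (iii), (viii), (x), (v), (vi), (i)

(vii) has no prerequisites → (vii) first.
Now (iv), (ii) and (vi) have their prerequisites met. (iv) is listed earlier, so (iv) next.
Now (ix), (ii) and (vi) have their prerequisites met. (ix) is listed earlier, so (ix) next.
(ii) and (vi) are both available; (ii) is listed earlier → (ii).
Now (iii) and (vi) have their prerequisites met. (iii) is listed earlier, so (iii) next.
(viii) and (x) now also ready, so the ready set is {(viii), (x), (vi)}; (viii) is listed earlier → (viii).
(x), (v) and (vi) are all available; (x) is listed earlier → (x).
Now (v) and (vi) have their prerequisites met. (v) is listed earlier, so (v) next.
That leaves (vi) as the only ready step → (vi).
That leaves (i) as the only ready step → (i).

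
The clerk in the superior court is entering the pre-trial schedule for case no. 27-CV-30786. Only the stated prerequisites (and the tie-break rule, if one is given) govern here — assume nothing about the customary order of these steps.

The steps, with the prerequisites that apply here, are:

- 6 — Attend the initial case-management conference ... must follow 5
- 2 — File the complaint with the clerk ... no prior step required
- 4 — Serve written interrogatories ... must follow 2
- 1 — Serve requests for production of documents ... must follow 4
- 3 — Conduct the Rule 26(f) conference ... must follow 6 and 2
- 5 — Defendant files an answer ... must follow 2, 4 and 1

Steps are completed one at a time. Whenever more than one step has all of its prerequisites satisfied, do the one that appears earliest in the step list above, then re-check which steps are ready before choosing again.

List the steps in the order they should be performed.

2 → 4 → 1 → 5 → 6 → 3

Only 2 has no prerequisites, so it is first.
Next only 4 has its prerequisites met → 4.
Next only 1 has its prerequisites met → 1.
5 needed 2, 4 and 1, now all done → 5.
6 needed 5, now all done → 6.
Next only 3 has its prerequisites met → 3.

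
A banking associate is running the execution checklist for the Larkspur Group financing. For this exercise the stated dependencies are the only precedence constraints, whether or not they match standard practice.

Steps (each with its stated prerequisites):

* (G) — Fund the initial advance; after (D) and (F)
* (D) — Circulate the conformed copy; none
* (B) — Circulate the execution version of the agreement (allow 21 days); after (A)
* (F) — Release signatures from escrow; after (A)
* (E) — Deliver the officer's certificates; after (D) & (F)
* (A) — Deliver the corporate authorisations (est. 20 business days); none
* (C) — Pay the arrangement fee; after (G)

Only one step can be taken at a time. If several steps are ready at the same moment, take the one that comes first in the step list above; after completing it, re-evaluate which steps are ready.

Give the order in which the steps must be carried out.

(D), (A), (B), (F), (G), (E), (C)

(D) and (A) have no prerequisites; (D) is listed earlier, so (D) is first.
That leaves (A) as the only ready step → (A).
Now (B) and (F) have their prerequisites met. (B) is listed earlier, so (B) next.
(F) is the only step now ready → (F).
Now (G) and (E) have their prerequisites met. (G) is listed earlier, so (G) next.
Ready: (E) and (C). (E) is listed earlier → (E).
(C) is the only step now ready → (C).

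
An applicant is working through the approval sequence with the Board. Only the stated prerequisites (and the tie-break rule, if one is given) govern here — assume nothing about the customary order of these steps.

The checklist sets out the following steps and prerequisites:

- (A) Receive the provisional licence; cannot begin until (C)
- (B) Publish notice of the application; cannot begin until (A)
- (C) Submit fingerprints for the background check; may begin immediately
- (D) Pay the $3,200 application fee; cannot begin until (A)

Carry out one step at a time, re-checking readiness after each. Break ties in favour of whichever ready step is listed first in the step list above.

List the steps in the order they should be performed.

(C), (A), (B), (D)

Only (C) has no prerequisites, so it is first.
(A) needed (C), now all done → (A).
Now (B) and (D) have their prerequisites met. (B) is listed earlier, so (B) next.
That leaves (D) as the only ready step → (D).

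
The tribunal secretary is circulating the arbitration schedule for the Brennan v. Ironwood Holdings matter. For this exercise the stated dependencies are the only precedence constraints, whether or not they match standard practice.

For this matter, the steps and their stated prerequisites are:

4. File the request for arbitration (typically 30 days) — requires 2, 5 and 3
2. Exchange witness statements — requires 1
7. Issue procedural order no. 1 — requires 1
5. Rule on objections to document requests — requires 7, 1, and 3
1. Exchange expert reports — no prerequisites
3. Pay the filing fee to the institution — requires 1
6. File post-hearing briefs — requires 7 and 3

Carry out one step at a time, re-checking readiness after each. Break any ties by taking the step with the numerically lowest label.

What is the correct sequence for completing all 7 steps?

1 is the only step with nothing outstanding, so it goes first.
2, 3 and 7 are all available; 2 has the earlier label → 2.
3 and 7 are both available; 3 has the earlier label → 3.
7 needed 1, now all done → 7.
5 and 6 are both available; 5 has the earlier label → 5.
4 now also ready, so the ready set is {4, 6}; 4 has the earlier label → 4.
6 needed 3 and 7, now all done → 6.

1, 2, 3, 7, 5, 4, 6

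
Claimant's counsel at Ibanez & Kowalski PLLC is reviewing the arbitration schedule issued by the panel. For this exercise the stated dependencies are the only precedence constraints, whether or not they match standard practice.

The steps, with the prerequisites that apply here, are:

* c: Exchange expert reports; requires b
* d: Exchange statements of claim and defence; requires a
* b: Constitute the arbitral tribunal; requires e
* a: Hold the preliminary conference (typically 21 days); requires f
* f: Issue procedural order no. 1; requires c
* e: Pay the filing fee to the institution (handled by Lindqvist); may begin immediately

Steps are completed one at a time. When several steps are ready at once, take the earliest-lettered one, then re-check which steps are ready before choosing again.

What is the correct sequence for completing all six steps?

e has no prerequisites → e first.
b is the only step now ready → b.
c is the only step now ready → c.
f needed c, now all done → f.
a is the only step now ready → a.
d needed a, now all done → d.

e, b, c, f, a, d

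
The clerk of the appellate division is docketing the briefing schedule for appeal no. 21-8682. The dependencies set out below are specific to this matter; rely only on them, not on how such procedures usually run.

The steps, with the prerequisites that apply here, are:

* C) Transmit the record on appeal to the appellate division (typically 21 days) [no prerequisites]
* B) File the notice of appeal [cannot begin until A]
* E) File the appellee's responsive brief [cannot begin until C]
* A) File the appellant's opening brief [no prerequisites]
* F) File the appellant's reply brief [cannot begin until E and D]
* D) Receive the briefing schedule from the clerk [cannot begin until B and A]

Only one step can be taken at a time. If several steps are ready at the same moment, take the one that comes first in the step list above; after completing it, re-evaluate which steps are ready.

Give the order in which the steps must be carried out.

C and A have no prerequisites; C is listed earlier, so C is first.
E and A are both available; E is listed earlier → E.
That leaves A as the only ready step → A.
That leaves B as the only ready step → B.
D is the only step now ready → D.
F is the only step now ready → F.

C, E, A, B, D, F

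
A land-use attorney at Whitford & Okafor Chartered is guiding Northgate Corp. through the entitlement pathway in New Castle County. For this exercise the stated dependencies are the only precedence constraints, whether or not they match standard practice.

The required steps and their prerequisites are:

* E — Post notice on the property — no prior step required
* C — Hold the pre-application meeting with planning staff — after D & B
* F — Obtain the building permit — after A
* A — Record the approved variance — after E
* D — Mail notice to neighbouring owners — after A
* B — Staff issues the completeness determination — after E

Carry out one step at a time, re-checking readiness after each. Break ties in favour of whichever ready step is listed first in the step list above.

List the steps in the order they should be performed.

E A F D B C

E is the only step with nothing outstanding, so it goes first.
A and B are both available; A is listed earlier → A.
Ready: F, D and B. F is listed earlier → F.
Now D and B have their prerequisites met. D is listed earlier, so D next.
B needed E, now all done → B.
C needed D and B, now all done → C.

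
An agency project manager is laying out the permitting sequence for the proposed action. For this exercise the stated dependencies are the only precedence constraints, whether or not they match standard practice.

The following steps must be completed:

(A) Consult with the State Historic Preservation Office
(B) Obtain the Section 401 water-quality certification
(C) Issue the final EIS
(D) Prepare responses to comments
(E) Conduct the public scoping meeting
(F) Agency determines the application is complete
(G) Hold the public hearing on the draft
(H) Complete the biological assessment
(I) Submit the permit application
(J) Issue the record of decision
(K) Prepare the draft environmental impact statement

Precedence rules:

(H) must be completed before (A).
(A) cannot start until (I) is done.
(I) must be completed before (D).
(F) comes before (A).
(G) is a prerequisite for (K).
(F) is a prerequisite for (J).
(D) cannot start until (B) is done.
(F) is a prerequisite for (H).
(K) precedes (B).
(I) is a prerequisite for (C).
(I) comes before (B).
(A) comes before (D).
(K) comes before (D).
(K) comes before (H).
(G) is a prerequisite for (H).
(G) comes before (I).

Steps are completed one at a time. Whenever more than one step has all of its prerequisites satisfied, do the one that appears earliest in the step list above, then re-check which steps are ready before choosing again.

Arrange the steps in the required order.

Nothing is required for (E), (F) and (G). (E) is listed earlier → (E) first.
Ready: (F) and (G). (F) is listed earlier → (F).
(G) and (J) are both available; (G) is listed earlier → (G).
Now (I), (J) and (K) have their prerequisites met. (I) is listed earlier, so (I) next.
(C) now also ready, so the ready set is {(C), (J), (K)}; (C) is listed earlier → (C).
(J) and (K) are both available; (J) is listed earlier → (J).
(K) needed (G), now all done → (K).
(B) and (H) are both available; (B) is listed earlier → (B).
That leaves (H) as the only ready step → (H).
(A) needed (F), (H) and (I), now all done → (A).
(D) needed (A), (B), (I) and (K), now all done → (D).

(E), (F), (G), (I), (C), (J), (K), (B), (H), (A), (D)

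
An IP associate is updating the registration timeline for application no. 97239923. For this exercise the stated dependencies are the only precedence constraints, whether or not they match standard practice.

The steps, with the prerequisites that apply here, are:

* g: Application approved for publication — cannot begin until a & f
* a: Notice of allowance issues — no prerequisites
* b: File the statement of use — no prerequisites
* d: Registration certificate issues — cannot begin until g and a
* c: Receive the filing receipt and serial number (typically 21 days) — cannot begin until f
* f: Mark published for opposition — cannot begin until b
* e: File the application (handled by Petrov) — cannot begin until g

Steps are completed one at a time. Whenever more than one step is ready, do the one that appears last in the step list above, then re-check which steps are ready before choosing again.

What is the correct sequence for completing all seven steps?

b, f, c, a, g, e, d

b and a have no prerequisites; b is listed later, so b is first.
f now also ready, so the ready set is {f, a}; f is listed later → f.
c and a are both available; c is listed later → c.
Next only a has its prerequisites met → a.
g is the only step now ready → g.
e and d are both available; e is listed later → e.
d needed a and g, now all done → d.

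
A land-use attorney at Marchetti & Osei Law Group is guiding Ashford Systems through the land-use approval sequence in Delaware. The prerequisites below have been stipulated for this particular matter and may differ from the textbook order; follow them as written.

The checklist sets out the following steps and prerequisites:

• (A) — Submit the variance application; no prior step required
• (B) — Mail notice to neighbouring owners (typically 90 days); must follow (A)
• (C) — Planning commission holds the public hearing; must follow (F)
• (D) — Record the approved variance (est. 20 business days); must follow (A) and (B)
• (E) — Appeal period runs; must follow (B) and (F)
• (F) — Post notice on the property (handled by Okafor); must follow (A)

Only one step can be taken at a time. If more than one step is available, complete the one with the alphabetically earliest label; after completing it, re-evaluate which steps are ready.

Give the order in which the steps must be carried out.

(A) has no prerequisites → (A) first.
(B) and (F) are both available; (B) has the earlier label → (B).
Now (D) and (F) have their prerequisites met. (D) has the earlier label, so (D) next.
That leaves (F) as the only ready step → (F).
Ready: (C) and (E). (C) has the earlier label → (C).
That leaves (E) as the only ready step → (E).

(A) → (B) → (D) → (F) → (C) → (E)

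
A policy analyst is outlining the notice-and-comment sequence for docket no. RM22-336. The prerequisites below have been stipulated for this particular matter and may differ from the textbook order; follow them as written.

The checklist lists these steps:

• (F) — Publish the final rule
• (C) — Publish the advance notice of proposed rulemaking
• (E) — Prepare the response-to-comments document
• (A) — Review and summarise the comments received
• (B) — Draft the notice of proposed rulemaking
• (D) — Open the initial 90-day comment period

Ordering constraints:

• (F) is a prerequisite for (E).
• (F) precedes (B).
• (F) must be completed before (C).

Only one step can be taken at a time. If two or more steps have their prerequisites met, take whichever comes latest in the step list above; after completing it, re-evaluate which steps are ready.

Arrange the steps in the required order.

(D) (A) (F) (B) (E) (C)

(D), (A) and (F) have no prerequisites; (D) is listed later, so (D) is first.
Ready: (A) and (F). (A) is listed later → (A).
(F) is the only step now ready → (F).
Now (B), (E) and (C) have their prerequisites met. (B) is listed later, so (B) next.
Ready: (E) and (C). (E) is listed later → (E).
Next only (C) has its prerequisites met → (C).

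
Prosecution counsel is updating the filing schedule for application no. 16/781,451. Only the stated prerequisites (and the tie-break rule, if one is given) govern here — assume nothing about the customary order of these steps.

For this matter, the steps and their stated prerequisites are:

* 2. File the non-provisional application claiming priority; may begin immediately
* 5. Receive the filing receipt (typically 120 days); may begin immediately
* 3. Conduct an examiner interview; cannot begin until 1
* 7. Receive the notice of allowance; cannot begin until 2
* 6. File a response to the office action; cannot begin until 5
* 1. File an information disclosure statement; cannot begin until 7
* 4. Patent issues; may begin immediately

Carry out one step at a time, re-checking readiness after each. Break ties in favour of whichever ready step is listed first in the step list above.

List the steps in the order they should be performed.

2, 5 and 4 have no prerequisites; 2 is listed earlier, so 2 is first.
7 now also ready, so the ready set is {5, 7, 4}; 5 is listed earlier → 5.
Ready: 7, 6 and 4. 7 is listed earlier → 7.
1 now also ready, so the ready set is {6, 1, 4}; 6 is listed earlier → 6.
Now 1 and 4 have their prerequisites met. 1 is listed earlier, so 1 next.
Ready: 3 and 4. 3 is listed earlier → 3.
4 is the only step now ready → 4.

2, 5, 7, 6, 1, 3, 4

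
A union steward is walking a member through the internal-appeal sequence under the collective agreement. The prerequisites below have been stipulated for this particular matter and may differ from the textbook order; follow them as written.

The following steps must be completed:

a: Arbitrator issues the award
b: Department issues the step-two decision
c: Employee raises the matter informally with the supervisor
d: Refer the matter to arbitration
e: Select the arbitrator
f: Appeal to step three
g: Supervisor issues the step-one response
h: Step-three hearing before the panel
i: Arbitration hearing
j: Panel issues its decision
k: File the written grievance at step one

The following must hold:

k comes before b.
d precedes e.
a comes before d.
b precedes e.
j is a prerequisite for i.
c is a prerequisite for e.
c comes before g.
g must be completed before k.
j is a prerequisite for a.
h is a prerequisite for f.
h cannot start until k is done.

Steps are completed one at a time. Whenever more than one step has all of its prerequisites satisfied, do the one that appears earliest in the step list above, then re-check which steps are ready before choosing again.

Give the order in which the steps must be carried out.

c and j have no prerequisites; c is listed earlier, so c is first.
Ready: g and j. g is listed earlier → g.
k now also ready, so the ready set is {j, k}; j is listed earlier → j.
a and i now also ready, so the ready set is {a, i, k}; a is listed earlier → a.
d now also ready, so the ready set is {d, i, k}; d is listed earlier → d.
Ready: i and k. i is listed earlier → i.
That leaves k as the only ready step → k.
Ready: b and h. b is listed earlier → b.
e now also ready, so the ready set is {e, h}; e is listed earlier → e.
h is the only step now ready → h.
f is the only step now ready → f.

c g j a d i k b e h f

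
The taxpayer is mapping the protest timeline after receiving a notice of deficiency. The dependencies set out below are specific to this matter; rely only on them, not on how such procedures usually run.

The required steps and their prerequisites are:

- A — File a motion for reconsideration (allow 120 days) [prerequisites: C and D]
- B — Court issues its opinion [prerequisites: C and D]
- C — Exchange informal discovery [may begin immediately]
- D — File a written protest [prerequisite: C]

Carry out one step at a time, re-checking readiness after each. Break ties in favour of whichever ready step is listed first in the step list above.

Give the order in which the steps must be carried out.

C, D, A, B

C has no prerequisites → C first.
D is the only step now ready → D.
Now A and B have their prerequisites met. A is listed earlier, so A next.
B needed C and D, now all done → B.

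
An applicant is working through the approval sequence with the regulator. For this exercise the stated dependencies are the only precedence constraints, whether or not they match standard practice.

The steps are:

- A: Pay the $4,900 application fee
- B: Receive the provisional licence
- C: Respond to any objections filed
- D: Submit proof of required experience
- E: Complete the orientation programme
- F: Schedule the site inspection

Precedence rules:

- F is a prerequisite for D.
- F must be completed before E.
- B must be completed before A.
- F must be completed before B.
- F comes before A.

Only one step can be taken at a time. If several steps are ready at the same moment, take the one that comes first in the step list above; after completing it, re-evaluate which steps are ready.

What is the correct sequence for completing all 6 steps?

Nothing is required for C and F. C is listed earlier → C first.
Next only F has its prerequisites met → F.
Now B, D and E have their prerequisites met. B is listed earlier, so B next.
A now also ready, so the ready set is {A, D, E}; A is listed earlier → A.
Now D and E have their prerequisites met. D is listed earlier, so D next.
E needed F, now all done → E.

C F B A D E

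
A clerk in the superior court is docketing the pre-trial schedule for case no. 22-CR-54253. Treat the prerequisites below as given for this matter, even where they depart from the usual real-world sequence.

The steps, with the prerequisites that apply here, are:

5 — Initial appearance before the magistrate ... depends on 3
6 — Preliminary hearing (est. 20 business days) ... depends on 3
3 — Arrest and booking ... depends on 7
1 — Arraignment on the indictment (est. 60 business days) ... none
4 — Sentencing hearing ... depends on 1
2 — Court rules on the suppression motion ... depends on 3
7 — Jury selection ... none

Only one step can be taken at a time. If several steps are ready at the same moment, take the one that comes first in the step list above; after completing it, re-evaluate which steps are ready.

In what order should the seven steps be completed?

1, 4, 7, 3, 5, 6, 2

1 and 7 have no prerequisites; 1 is listed earlier, so 1 is first.
Now 4 and 7 have their prerequisites met. 4 is listed earlier, so 4 next.
7 is the only step now ready → 7.
That leaves 3 as the only ready step → 3.
Now 5, 6 and 2 have their prerequisites met. 5 is listed earlier, so 5 next.
Ready: 6 and 2. 6 is listed earlier → 6.
2 is the only step now ready → 2.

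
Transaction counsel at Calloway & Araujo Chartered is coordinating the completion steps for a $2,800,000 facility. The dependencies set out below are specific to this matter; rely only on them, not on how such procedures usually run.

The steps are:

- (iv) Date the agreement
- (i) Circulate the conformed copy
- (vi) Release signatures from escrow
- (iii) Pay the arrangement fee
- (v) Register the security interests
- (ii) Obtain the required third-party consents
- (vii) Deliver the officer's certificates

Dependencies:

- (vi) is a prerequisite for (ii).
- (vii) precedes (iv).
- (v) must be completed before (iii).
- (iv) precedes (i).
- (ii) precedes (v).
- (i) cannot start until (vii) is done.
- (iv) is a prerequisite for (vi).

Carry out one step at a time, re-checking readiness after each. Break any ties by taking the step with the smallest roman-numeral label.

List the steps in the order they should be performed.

Only (vii) has no prerequisites, so it is first.
Next only (iv) has its prerequisites met → (iv).
(i) and (vi) are both available; (i) has the earlier label → (i).
Next only (vi) has its prerequisites met → (vi).
Next only (ii) has its prerequisites met → (ii).
(v) needed (ii), now all done → (v).
(iii) needed (v), now all done → (iii).

(vii), (iv), (i), (vi), (ii), (v), (iii)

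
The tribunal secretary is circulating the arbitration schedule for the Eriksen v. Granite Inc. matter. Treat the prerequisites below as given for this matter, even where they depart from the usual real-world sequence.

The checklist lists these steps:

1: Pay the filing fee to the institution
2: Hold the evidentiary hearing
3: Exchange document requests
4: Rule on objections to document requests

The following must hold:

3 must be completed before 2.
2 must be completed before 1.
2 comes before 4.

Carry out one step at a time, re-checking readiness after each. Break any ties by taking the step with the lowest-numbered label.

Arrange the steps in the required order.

3 has no prerequisites → 3 first.
That leaves 2 as the only ready step → 2.
Ready: 1 and 4. 1 has the earlier label → 1.
Next only 4 has its prerequisites met → 4.

3 2 1 4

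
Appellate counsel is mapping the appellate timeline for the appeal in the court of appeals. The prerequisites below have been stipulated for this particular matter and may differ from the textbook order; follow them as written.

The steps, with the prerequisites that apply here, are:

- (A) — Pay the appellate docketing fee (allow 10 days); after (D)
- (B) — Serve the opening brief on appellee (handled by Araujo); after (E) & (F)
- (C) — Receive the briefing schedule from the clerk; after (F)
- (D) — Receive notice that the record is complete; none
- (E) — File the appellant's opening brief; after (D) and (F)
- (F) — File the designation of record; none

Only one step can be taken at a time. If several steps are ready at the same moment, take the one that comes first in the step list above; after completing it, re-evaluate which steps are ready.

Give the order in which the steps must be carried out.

(D) → (A) → (F) → (C) → (E) → (B)

(D) and (F) have no prerequisites; (D) is listed earlier, so (D) is first.
Now (A) and (F) have their prerequisites met. (A) is listed earlier, so (A) next.
That leaves (F) as the only ready step → (F).
(C) and (E) are both available; (C) is listed earlier → (C).
(E) needed (D) and (F), now all done → (E).
Next only (B) has its prerequisites met → (B).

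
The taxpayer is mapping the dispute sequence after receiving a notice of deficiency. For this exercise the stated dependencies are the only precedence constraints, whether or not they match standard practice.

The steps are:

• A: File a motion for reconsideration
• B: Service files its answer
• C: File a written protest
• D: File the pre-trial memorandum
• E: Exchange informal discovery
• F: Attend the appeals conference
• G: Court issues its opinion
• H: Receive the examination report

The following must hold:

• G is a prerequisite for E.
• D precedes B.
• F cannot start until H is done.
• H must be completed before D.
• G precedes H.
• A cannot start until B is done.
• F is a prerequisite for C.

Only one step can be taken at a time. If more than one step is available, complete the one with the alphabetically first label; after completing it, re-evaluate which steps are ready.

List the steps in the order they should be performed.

Only G has no prerequisites, so it is first.
Ready: E and H. E has the earlier label → E.
H needed G, now all done → H.
D and F are both available; D has the earlier label → D.
Ready: B and F. B has the earlier label → B.
A and F are both available; A has the earlier label → A.
F needed H, now all done → F.
C is the only step now ready → C.

G, E, H, D, B, A, F, C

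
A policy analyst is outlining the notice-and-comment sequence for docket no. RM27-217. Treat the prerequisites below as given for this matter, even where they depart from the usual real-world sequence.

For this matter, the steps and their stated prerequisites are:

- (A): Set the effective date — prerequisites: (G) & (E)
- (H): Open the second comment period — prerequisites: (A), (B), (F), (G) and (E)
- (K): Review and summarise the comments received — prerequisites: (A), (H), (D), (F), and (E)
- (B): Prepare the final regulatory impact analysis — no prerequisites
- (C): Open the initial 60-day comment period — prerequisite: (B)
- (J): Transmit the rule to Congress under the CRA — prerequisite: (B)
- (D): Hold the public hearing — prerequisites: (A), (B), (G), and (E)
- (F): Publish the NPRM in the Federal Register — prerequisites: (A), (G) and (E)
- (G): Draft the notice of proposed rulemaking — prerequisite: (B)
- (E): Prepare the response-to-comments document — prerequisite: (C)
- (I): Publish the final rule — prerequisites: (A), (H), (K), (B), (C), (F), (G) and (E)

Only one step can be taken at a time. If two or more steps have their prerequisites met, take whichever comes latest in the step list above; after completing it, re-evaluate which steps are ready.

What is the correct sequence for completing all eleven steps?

(B) → (G) → (J) → (C) → (E) → (A) → (F) → (D) → (H) → (K) → (I)

Only (B) has no prerequisites, so it is first.
Now (G), (J) and (C) have their prerequisites met. (G) is listed later, so (G) next.
Ready: (J) and (C). (J) is listed later → (J).
(C) needed (B), now all done → (C).
Next only (E) has its prerequisites met → (E).
(A) needed (E) and (G), now all done → (A).
Now (F) and (D) have their prerequisites met. (F) is listed later, so (F) next.
(D) and (H) are both available; (D) is listed later → (D).
(H) needed (E), (G), (F), (B) and (A), now all done → (H).
Next only (K) has its prerequisites met → (K).
(I) needed (E), (G), (F), (C), (B), (K), (H) and (A), now all done → (I).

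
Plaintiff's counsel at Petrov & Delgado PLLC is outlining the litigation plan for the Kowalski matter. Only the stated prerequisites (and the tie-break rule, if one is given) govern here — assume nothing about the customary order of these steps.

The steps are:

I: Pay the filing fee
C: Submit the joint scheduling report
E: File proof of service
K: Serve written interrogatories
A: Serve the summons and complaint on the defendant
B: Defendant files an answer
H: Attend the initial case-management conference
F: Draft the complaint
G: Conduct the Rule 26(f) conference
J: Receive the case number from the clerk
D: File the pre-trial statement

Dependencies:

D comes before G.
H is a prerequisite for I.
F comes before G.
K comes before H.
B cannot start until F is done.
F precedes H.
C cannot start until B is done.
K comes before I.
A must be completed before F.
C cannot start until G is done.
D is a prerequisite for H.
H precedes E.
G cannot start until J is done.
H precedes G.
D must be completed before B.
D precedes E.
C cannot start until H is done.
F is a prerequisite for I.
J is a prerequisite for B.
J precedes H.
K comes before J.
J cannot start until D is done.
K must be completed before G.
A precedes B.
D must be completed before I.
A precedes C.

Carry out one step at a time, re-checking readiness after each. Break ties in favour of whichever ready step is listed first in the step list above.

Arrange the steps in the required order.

K A F D J B H I E G C

K, A and D have no prerequisites; K is listed earlier, so K is first.
A and D are both available; A is listed earlier → A.
F now also ready, so the ready set is {F, D}; F is listed earlier → F.
That leaves D as the only ready step → D.
Next only J has its prerequisites met → J.
Ready: B and H. B is listed earlier → B.
H needed K, F, J and D, now all done → H.
I, E and G are all available; I is listed earlier → I.
Now E and G have their prerequisites met. E is listed earlier, so E next.
G is the only step now ready → G.
C needed A, B, H and G, now all done → C.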